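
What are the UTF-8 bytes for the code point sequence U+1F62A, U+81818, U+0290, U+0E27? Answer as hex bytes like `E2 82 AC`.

F0 9F 98 AA F2 81 A0 98 CA 90 E0 B8 A7

U+1F62A: 4-byte form → F0 9F 98 AA.
U+81818: 4-byte form → F2 81 A0 98.
U+0290: 2-byte form → CA 90.
U+0E27: 3-byte form → E0 B8 A7.
Concatenated (13 bytes): F0 9F 98 AA F2 81 A0 98 CA 90 E0 B8 A7.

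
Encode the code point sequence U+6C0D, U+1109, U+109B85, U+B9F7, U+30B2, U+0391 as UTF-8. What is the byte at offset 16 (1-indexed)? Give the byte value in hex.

0xB2

1-indexed offset 16 is 0-indexed offset 15.
U+6C0D → 3-byte form E6 B0 8D at offsets 0–2.
U+1109 → 3-byte form E1 84 89 at offsets 3–5.
U+109B85 → 4-byte form F4 89 AE 85 at offsets 6–9.
U+B9F7 → 3-byte form EB A7 B7 at offsets 10–12.
U+30B2 → 3-byte form E3 82 B2 at offsets 13–15.
Offset 15 falls in char 5's range; it's byte 3 of E3 82 B2 = 0xB2.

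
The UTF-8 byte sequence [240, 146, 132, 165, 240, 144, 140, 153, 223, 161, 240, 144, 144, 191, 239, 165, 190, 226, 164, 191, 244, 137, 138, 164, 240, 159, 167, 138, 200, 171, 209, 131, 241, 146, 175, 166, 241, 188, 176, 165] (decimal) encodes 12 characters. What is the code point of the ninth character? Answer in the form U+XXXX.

Offset 0: leading byte 0xF0 = 11110000 → 4-byte char #1 = F0 92 84 A5.
Offset 4: leading byte 0xF0 = 11110000 → 4-byte char #2 = F0 90 8C 99.
Offset 8: leading byte 0xDF = 11011111 → 2-byte char #3 = DF A1.
Offset 10: leading byte 0xF0 = 11110000 → 4-byte char #4 = F0 90 90 BF.
Offset 14: leading byte 0xEF = 11101111 → 3-byte char #5 = EF A5 BE.
Offset 17: leading byte 0xE2 = 11100010 → 3-byte char #6 = E2 A4 BF.
Offset 20: leading byte 0xF4 = 11110100 → 4-byte char #7 = F4 89 8A A4.
Offset 24: leading byte 0xF0 = 11110000 → 4-byte char #8 = F0 9F A7 8A.
Offset 28: leading byte 0xC8 = 11001000 → 2-byte char #9 = C8 AB.
Leading byte 0xC8 = 11001000 matches 110xxxxx → 2-byte sequence.
Byte 1: 0xC8 = 11001000, payload 01000 (5 bits).
Byte 2: 0xAB = 10101011 (10xxxxxx ✓), payload 101011.
Concatenate: 01000101011 = 0x22B (11 bits → U+022B).

U+022B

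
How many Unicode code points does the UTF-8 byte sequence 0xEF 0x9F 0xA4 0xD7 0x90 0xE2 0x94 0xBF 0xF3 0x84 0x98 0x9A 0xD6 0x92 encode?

5

Byte at offset 0: 0xEF = 11101111 → 3-byte char (#1). Advance 3.
Byte at offset 3: 0xD7 = 11010111 → 2-byte char (#2). Advance 2.
Byte at offset 5: 0xE2 = 11100010 → 3-byte char (#3). Advance 3.
Byte at offset 8: 0xF3 = 11110011 → 4-byte char (#4). Advance 4.
Byte at offset 12: 0xD6 = 11010110 → 2-byte char (#5). Advance 2.
Reached end at offset 14 after 5 code points.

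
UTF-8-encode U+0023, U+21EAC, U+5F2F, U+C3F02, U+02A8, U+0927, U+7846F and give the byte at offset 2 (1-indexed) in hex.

1-indexed offset 2 is 0-indexed offset 1.
U+0023 → 1-byte form 23 at offsets 0–0.
U+21EAC → 4-byte form F0 A1 BA AC at offsets 1–4.
Offset 1 falls in char 2's range; it's byte 1 of F0 A1 BA AC = 0xF0.

0xF0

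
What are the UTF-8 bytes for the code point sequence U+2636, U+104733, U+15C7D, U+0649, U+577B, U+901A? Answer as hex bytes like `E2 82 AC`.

E2 98 B6 F4 84 9C B3 F0 95 B1 BD D9 89 E5 9D BB E9 80 9A

U+2636: 3-byte form → E2 98 B6.
U+104733: 4-byte form → F4 84 9C B3.
U+15C7D: 4-byte form → F0 95 B1 BD.
U+0649: 2-byte form → D9 89.
U+577B: 3-byte form → E5 9D BB.
U+901A: 3-byte form → E9 80 9A.
Concatenated (19 bytes): E2 98 B6 F4 84 9C B3 F0 95 B1 BD D9 89 E5 9D BB E9 80 9A.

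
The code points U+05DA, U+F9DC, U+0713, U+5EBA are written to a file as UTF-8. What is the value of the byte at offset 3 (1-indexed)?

1-indexed offset 3 is 0-indexed offset 2.
U+05DA → 2-byte form D7 9A at offsets 0–1.
U+F9DC → 3-byte form EF A7 9C at offsets 2–4.
Offset 2 falls in char 2's range; it's byte 1 of EF A7 9C = 0xEF.

0xEF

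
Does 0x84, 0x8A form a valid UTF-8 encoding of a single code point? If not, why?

invalid (continuation byte with no leading byte)

Byte 0x84 = 10000100 has the form 10xxxxxx — a continuation byte — but there is no preceding leading byte.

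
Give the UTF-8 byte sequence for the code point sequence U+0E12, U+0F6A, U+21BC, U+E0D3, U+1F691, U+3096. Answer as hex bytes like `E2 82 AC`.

U+0E12: 3-byte form → E0 B8 92.
U+0F6A: 3-byte form → E0 BD AA.
U+21BC: 3-byte form → E2 86 BC.
U+E0D3: 3-byte form → EE 83 93.
U+1F691: 4-byte form → F0 9F 9A 91.
U+3096: 3-byte form → E3 82 96.
Concatenated (19 bytes): E0 B8 92 E0 BD AA E2 86 BC EE 83 93 F0 9F 9A 91 E3 82 96.

E0 B8 92 E0 BD AA E2 86 BC EE 83 93 F0 9F 9A 91 E3 82 96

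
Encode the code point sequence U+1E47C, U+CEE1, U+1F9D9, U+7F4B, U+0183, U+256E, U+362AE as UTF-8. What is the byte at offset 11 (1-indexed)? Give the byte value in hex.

0x99

1-indexed offset 11 is 0-indexed offset 10.
U+1E47C → 4-byte form F0 9E 91 BC at offsets 0–3.
U+CEE1 → 3-byte form EC BB A1 at offsets 4–6.
U+1F9D9 → 4-byte form F0 9F A7 99 at offsets 7–10.
Offset 10 falls in char 3's range; it's byte 4 of F0 9F A7 99 = 0x99.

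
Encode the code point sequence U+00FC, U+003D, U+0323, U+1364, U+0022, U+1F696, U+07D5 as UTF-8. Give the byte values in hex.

U+00FC: 2-byte form → C3 BC.
U+003D: 1-byte form → 3D.
U+0323: 2-byte form → CC A3.
U+1364: 3-byte form → E1 8D A4.
U+0022: 1-byte form → 22.
U+1F696: 4-byte form → F0 9F 9A 96.
U+07D5: 2-byte form → DF 95.
Concatenated (15 bytes): C3 BC 3D CC A3 E1 8D A4 22 F0 9F 9A 96 DF 95.

C3 BC 3D CC A3 E1 8D A4 22 F0 9F 9A 96 DF 95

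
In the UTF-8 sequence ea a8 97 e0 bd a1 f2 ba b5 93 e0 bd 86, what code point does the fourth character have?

Offset 0: leading byte 0xEA = 11101010 → 3-byte char #1 = EA A8 97.
Offset 3: leading byte 0xE0 = 11100000 → 3-byte char #2 = E0 BD A1.
Offset 6: leading byte 0xF2 = 11110010 → 4-byte char #3 = F2 BA B5 93.
Offset 10: leading byte 0xE0 = 11100000 → 3-byte char #4 = E0 BD 86.
Leading byte 0xE0 = 11100000 matches 1110xxxx → 3-byte sequence.
Byte 1: 0xE0 = 11100000, payload 0000 (4 bits).
Byte 2: 0xBD = 10111101 (10xxxxxx ✓), payload 111101.
Byte 3: 0x86 = 10000110 (10xxxxxx ✓), payload 000110.
Concatenate: 0000111101000110 = 0xF46 (16 bits → U+0F46).

U+0F46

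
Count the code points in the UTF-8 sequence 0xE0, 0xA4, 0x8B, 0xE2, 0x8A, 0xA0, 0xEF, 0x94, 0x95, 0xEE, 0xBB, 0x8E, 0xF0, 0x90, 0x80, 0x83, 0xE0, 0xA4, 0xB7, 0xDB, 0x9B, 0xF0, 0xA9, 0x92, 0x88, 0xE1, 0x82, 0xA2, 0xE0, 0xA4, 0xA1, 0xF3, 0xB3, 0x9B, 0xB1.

11

Byte at offset 0: 0xE0 = 11100000 → 3-byte char (#1). Advance 3.
Byte at offset 3: 0xE2 = 11100010 → 3-byte char (#2). Advance 3.
Byte at offset 6: 0xEF = 11101111 → 3-byte char (#3). Advance 3.
Byte at offset 9: 0xEE = 11101110 → 3-byte char (#4). Advance 3.
Byte at offset 12: 0xF0 = 11110000 → 4-byte char (#5). Advance 4.
Byte at offset 16: 0xE0 = 11100000 → 3-byte char (#6). Advance 3.
Byte at offset 19: 0xDB = 11011011 → 2-byte char (#7). Advance 2.
Byte at offset 21: 0xF0 = 11110000 → 4-byte char (#8). Advance 4.
Byte at offset 25: 0xE1 = 11100001 → 3-byte char (#9). Advance 3.
Byte at offset 28: 0xE0 = 11100000 → 3-byte char (#10). Advance 3.
Byte at offset 31: 0xF3 = 11110011 → 4-byte char (#11). Advance 4.
Reached end at offset 35 after 11 code points.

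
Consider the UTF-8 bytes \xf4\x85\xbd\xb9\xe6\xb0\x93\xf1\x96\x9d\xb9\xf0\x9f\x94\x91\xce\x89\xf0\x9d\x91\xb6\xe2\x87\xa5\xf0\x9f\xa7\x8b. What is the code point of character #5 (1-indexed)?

U+0389

Offset 0: leading byte 0xF4 = 11110100 → 4-byte char #1 = F4 85 BD B9.
Offset 4: leading byte 0xE6 = 11100110 → 3-byte char #2 = E6 B0 93.
Offset 7: leading byte 0xF1 = 11110001 → 4-byte char #3 = F1 96 9D B9.
Offset 11: leading byte 0xF0 = 11110000 → 4-byte char #4 = F0 9F 94 91.
Offset 15: leading byte 0xCE = 11001110 → 2-byte char #5 = CE 89.
Leading byte 0xCE = 11001110 matches 110xxxxx → 2-byte sequence.
Byte 1: 0xCE = 11001110, payload 01110 (5 bits).
Byte 2: 0x89 = 10001001 (10xxxxxx ✓), payload 001001.
Concatenate: 01110001001 = 0x389 (11 bits → U+0389).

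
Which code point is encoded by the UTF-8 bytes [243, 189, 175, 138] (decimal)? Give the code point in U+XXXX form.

Leading byte 0xF3 = 11110011 matches 11110xxx → 4-byte sequence.
Byte 1: 0xF3 = 11110011, payload 011 (3 bits).
Byte 2: 0xBD = 10111101 (10xxxxxx ✓), payload 111101.
Byte 3: 0xAF = 10101111 (10xxxxxx ✓), payload 101111.
Byte 4: 0x8A = 10001010 (10xxxxxx ✓), payload 001010.
Concatenate: 011111101101111001010 = 0xFDBCA (21 bits → U+FDBCA).

U+FDBCA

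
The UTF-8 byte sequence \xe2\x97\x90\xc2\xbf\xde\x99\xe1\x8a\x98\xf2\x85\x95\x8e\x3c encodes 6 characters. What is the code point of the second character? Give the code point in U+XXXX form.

Offset 0: leading byte 0xE2 = 11100010 → 3-byte char #1 = E2 97 90.
Offset 3: leading byte 0xC2 = 11000010 → 2-byte char #2 = C2 BF.
Leading byte 0xC2 = 11000010 matches 110xxxxx → 2-byte sequence.
Byte 1: 0xC2 = 11000010, payload 00010 (5 bits).
Byte 2: 0xBF = 10111111 (10xxxxxx ✓), payload 111111.
Concatenate: 00010111111 = 0xBF (11 bits → U+00BF).

U+00BF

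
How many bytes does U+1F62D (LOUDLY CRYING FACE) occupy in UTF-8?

4

U+1F62D = 0x1F62D. UTF-8 uses 1 byte below 0x80, 2 below 0x800, 3 below 0x10000, 4 up to 0x10FFFF. 0x1F62D is in U+10000–U+10FFFF → 4 bytes.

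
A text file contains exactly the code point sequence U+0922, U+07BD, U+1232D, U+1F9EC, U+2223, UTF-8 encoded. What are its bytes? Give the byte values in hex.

U+0922: 3-byte form → E0 A4 A2.
U+07BD: 2-byte form → DE BD.
U+1232D: 4-byte form → F0 92 8C AD.
U+1F9EC: 4-byte form → F0 9F A7 AC.
U+2223: 3-byte form → E2 88 A3.
Concatenated (16 bytes): E0 A4 A2 DE BD F0 92 8C AD F0 9F A7 AC E2 88 A3.

E0 A4 A2 DE BD F0 92 8C AD F0 9F A7 AC E2 88 A3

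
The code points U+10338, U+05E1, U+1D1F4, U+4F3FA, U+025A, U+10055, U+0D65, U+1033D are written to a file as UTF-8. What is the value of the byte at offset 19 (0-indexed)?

0x95

U+10338 → 4-byte form F0 90 8C B8 at offsets 0–3.
U+05E1 → 2-byte form D7 A1 at offsets 4–5.
U+1D1F4 → 4-byte form F0 9D 87 B4 at offsets 6–9.
U+4F3FA → 4-byte form F1 8F 8F BA at offsets 10–13.
U+025A → 2-byte form C9 9A at offsets 14–15.
U+10055 → 4-byte form F0 90 81 95 at offsets 16–19.
Offset 19 falls in char 6's range; it's byte 4 of F0 90 81 95 = 0x95.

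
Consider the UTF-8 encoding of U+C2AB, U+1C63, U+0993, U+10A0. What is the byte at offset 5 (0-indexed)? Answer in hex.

0xA3

U+C2AB → 3-byte form EC 8A AB at offsets 0–2.
U+1C63 → 3-byte form E1 B1 A3 at offsets 3–5.
Offset 5 falls in char 2's range; it's byte 3 of E1 B1 A3 = 0xA3.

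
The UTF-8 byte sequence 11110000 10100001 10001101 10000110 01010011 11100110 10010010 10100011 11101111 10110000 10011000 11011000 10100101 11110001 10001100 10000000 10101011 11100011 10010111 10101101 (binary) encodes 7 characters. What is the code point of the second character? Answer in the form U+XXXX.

Offset 0: leading byte 0xF0 = 11110000 → 4-byte char #1 = F0 A1 8D 86.
Offset 4: leading byte 0x53 = 01010011 → 1-byte char #2 = 53.
Leading byte 0x53 = 01010011 matches 0xxxxxxx → 1-byte sequence.
Byte 1: 0x53 = 01010011, payload 1010011 (7 bits).
Concatenate: 1010011 = 0x53 (7 bits → U+0053).

U+0053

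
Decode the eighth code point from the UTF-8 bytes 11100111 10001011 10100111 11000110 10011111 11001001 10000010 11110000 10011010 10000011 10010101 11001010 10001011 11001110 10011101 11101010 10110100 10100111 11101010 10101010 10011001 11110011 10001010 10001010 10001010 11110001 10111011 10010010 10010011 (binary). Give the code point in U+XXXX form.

U+AA99

Offset 0: leading byte 0xE7 = 11100111 → 3-byte char #1 = E7 8B A7.
Offset 3: leading byte 0xC6 = 11000110 → 2-byte char #2 = C6 9F.
Offset 5: leading byte 0xC9 = 11001001 → 2-byte char #3 = C9 82.
Offset 7: leading byte 0xF0 = 11110000 → 4-byte char #4 = F0 9A 83 95.
Offset 11: leading byte 0xCA = 11001010 → 2-byte char #5 = CA 8B.
Offset 13: leading byte 0xCE = 11001110 → 2-byte char #6 = CE 9D.
Offset 15: leading byte 0xEA = 11101010 → 3-byte char #7 = EA B4 A7.
Offset 18: leading byte 0xEA = 11101010 → 3-byte char #8 = EA AA 99.
Leading byte 0xEA = 11101010 matches 1110xxxx → 3-byte sequence.
Byte 1: 0xEA = 11101010, payload 1010 (4 bits).
Byte 2: 0xAA = 10101010 (10xxxxxx ✓), payload 101010.
Byte 3: 0x99 = 10011001 (10xxxxxx ✓), payload 011001.
Concatenate: 1010101010011001 = 0xAA99 (16 bits → U+AA99).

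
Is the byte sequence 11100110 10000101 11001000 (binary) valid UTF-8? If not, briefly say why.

Leading byte 0xE6 = 11100110 → 3-byte form.
Byte 3 is 0xC8 = 11001000, which is not 10xxxxxx — expected a continuation byte.

invalid (non-continuation byte where continuation expected)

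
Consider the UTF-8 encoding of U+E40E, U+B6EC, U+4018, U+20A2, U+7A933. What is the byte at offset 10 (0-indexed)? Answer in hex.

U+E40E → 3-byte form EE 90 8E at offsets 0–2.
U+B6EC → 3-byte form EB 9B AC at offsets 3–5.
U+4018 → 3-byte form E4 80 98 at offsets 6–8.
U+20A2 → 3-byte form E2 82 A2 at offsets 9–11.
Offset 10 falls in char 4's range; it's byte 2 of E2 82 A2 = 0x82.

0x82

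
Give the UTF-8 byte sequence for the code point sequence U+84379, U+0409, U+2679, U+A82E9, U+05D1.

F2 84 8D B9 D0 89 E2 99 B9 F2 A8 8B A9 D7 91

U+84379: 4-byte form → F2 84 8D B9.
U+0409: 2-byte form → D0 89.
U+2679: 3-byte form → E2 99 B9.
U+A82E9: 4-byte form → F2 A8 8B A9.
U+05D1: 2-byte form → D7 91.
Concatenated (15 bytes): F2 84 8D B9 D0 89 E2 99 B9 F2 A8 8B A9 D7 91.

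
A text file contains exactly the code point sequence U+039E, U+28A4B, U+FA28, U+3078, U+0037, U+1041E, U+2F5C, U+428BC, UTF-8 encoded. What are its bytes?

U+039E: 2-byte form → CE 9E.
U+28A4B: 4-byte form → F0 A8 A9 8B.
U+FA28: 3-byte form → EF A8 A8.
U+3078: 3-byte form → E3 81 B8.
U+0037: 1-byte form → 37.
U+1041E: 4-byte form → F0 90 90 9E.
U+2F5C: 3-byte form → E2 BD 9C.
U+428BC: 4-byte form → F1 82 A2 BC.
Concatenated (24 bytes): CE 9E F0 A8 A9 8B EF A8 A8 E3 81 B8 37 F0 90 90 9E E2 BD 9C F1 82 A2 BC.

CE 9E F0 A8 A9 8B EF A8 A8 E3 81 B8 37 F0 90 90 9E E2 BD 9C F1 82 A2 BC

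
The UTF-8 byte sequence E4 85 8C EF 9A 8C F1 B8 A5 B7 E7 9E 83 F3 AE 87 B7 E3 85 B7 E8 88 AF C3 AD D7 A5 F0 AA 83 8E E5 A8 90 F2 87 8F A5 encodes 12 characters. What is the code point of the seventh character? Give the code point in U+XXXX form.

Offset 0: leading byte 0xE4 = 11100100 → 3-byte char #1 = E4 85 8C.
Offset 3: leading byte 0xEF = 11101111 → 3-byte char #2 = EF 9A 8C.
Offset 6: leading byte 0xF1 = 11110001 → 4-byte char #3 = F1 B8 A5 B7.
Offset 10: leading byte 0xE7 = 11100111 → 3-byte char #4 = E7 9E 83.
Offset 13: leading byte 0xF3 = 11110011 → 4-byte char #5 = F3 AE 87 B7.
Offset 17: leading byte 0xE3 = 11100011 → 3-byte char #6 = E3 85 B7.
Offset 20: leading byte 0xE8 = 11101000 → 3-byte char #7 = E8 88 AF.
Leading byte 0xE8 = 11101000 matches 1110xxxx → 3-byte sequence.
Byte 1: 0xE8 = 11101000, payload 1000 (4 bits).
Byte 2: 0x88 = 10001000 (10xxxxxx ✓), payload 001000.
Byte 3: 0xAF = 10101111 (10xxxxxx ✓), payload 101111.
Concatenate: 1000001000101111 = 0x822F (16 bits → U+822F).

U+822F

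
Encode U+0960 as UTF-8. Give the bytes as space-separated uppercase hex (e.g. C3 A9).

U+0960 = 0x960 = 2400 decimal. In range U+0800–U+FFFF → 3-byte form: 1110xxxx 10xxxxxx 10xxxxxx.
Binary (16 bits): 0000100101100000.
Split 4+6+6: 0000 | 100101 | 100000.
Byte 1: 11100000 = 0xE0.
Byte 2: 10100101 = 0xA5.
Byte 3: 10100000 = 0xA0.

E0 A5 A0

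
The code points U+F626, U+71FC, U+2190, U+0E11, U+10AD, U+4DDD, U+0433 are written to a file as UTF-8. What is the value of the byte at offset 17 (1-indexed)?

0xB7

1-indexed offset 17 is 0-indexed offset 16.
U+F626 → 3-byte form EF 98 A6 at offsets 0–2.
U+71FC → 3-byte form E7 87 BC at offsets 3–5.
U+2190 → 3-byte form E2 86 90 at offsets 6–8.
U+0E11 → 3-byte form E0 B8 91 at offsets 9–11.
U+10AD → 3-byte form E1 82 AD at offsets 12–14.
U+4DDD → 3-byte form E4 B7 9D at offsets 15–17.
Offset 16 falls in char 6's range; it's byte 2 of E4 B7 9D = 0xB7.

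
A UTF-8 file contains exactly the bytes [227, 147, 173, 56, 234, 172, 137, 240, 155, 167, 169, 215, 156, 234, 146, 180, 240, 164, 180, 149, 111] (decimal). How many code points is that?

Byte at offset 0: 0xE3 = 11100011 → 3-byte char (#1). Advance 3.
Byte at offset 3: 0x38 = 00111000 → 1-byte char (#2). Advance 1.
Byte at offset 4: 0xEA = 11101010 → 3-byte char (#3). Advance 3.
Byte at offset 7: 0xF0 = 11110000 → 4-byte char (#4). Advance 4.
Byte at offset 11: 0xD7 = 11010111 → 2-byte char (#5). Advance 2.
Byte at offset 13: 0xEA = 11101010 → 3-byte char (#6). Advance 3.
Byte at offset 16: 0xF0 = 11110000 → 4-byte char (#7). Advance 4.
Byte at offset 20: 0x6F = 01101111 → 1-byte char (#8). Advance 1.
Reached end at offset 21 after 8 code points.

8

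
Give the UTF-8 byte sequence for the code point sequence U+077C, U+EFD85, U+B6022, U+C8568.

DD BC F3 AF B6 85 F2 B6 80 A2 F3 88 95 A8

U+077C: 2-byte form → DD BC.
U+EFD85: 4-byte form → F3 AF B6 85.
U+B6022: 4-byte form → F2 B6 80 A2.
U+C8568: 4-byte form → F3 88 95 A8.
Concatenated (14 bytes): DD BC F3 AF B6 85 F2 B6 80 A2 F3 88 95 A8.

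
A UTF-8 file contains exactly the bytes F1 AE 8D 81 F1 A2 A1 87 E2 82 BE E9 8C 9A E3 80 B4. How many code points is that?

5

Byte at offset 0: 0xF1 = 11110001 → 4-byte char (#1). Advance 4.
Byte at offset 4: 0xF1 = 11110001 → 4-byte char (#2). Advance 4.
Byte at offset 8: 0xE2 = 11100010 → 3-byte char (#3). Advance 3.
Byte at offset 11: 0xE9 = 11101001 → 3-byte char (#4). Advance 3.
Byte at offset 14: 0xE3 = 11100011 → 3-byte char (#5). Advance 3.
Reached end at offset 17 after 5 code points.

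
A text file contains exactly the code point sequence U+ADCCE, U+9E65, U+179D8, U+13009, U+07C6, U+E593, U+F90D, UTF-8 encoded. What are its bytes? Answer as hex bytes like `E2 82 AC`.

U+ADCCE: 4-byte form → F2 AD B3 8E.
U+9E65: 3-byte form → E9 B9 A5.
U+179D8: 4-byte form → F0 97 A7 98.
U+13009: 4-byte form → F0 93 80 89.
U+07C6: 2-byte form → DF 86.
U+E593: 3-byte form → EE 96 93.
U+F90D: 3-byte form → EF A4 8D.
Concatenated (23 bytes): F2 AD B3 8E E9 B9 A5 F0 97 A7 98 F0 93 80 89 DF 86 EE 96 93 EF A4 8D.

F2 AD B3 8E E9 B9 A5 F0 97 A7 98 F0 93 80 89 DF 86 EE 96 93 EF A4 8D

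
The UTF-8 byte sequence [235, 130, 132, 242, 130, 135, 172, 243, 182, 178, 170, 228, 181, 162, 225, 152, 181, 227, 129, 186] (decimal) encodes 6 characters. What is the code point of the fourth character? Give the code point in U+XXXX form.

Offset 0: leading byte 0xEB = 11101011 → 3-byte char #1 = EB 82 84.
Offset 3: leading byte 0xF2 = 11110010 → 4-byte char #2 = F2 82 87 AC.
Offset 7: leading byte 0xF3 = 11110011 → 4-byte char #3 = F3 B6 B2 AA.
Offset 11: leading byte 0xE4 = 11100100 → 3-byte char #4 = E4 B5 A2.
Leading byte 0xE4 = 11100100 matches 1110xxxx → 3-byte sequence.
Byte 1: 0xE4 = 11100100, payload 0100 (4 bits).
Byte 2: 0xB5 = 10110101 (10xxxxxx ✓), payload 110101.
Byte 3: 0xA2 = 10100010 (10xxxxxx ✓), payload 100010.
Concatenate: 0100110101100010 = 0x4D62 (16 bits → U+4D62).

U+4D62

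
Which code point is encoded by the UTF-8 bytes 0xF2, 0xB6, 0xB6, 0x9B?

Leading byte 0xF2 = 11110010 matches 11110xxx → 4-byte sequence.
Byte 1: 0xF2 = 11110010, payload 010 (3 bits).
Byte 2: 0xB6 = 10110110 (10xxxxxx ✓), payload 110110.
Byte 3: 0xB6 = 10110110 (10xxxxxx ✓), payload 110110.
Byte 4: 0x9B = 10011011 (10xxxxxx ✓), payload 011011.
Concatenate: 010110110110110011011 = 0xB6D9B (21 bits → U+B6D9B).

U+B6D9B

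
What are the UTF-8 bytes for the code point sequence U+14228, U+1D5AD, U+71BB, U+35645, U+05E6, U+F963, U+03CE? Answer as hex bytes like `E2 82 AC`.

F0 94 88 A8 F0 9D 96 AD E7 86 BB F0 B5 99 85 D7 A6 EF A5 A3 CF 8E

U+14228: 4-byte form → F0 94 88 A8.
U+1D5AD: 4-byte form → F0 9D 96 AD.
U+71BB: 3-byte form → E7 86 BB.
U+35645: 4-byte form → F0 B5 99 85.
U+05E6: 2-byte form → D7 A6.
U+F963: 3-byte form → EF A5 A3.
U+03CE: 2-byte form → CF 8E.
Concatenated (22 bytes): F0 94 88 A8 F0 9D 96 AD E7 86 BB F0 B5 99 85 D7 A6 EF A5 A3 CF 8E.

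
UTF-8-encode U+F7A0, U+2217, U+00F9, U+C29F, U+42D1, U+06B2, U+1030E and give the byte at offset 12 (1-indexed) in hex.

1-indexed offset 12 is 0-indexed offset 11.
U+F7A0 → 3-byte form EF 9E A0 at offsets 0–2.
U+2217 → 3-byte form E2 88 97 at offsets 3–5.
U+00F9 → 2-byte form C3 B9 at offsets 6–7.
U+C29F → 3-byte form EC 8A 9F at offsets 8–10.
U+42D1 → 3-byte form E4 8B 91 at offsets 11–13.
Offset 11 falls in char 5's range; it's byte 1 of E4 8B 91 = 0xE4.

0xE4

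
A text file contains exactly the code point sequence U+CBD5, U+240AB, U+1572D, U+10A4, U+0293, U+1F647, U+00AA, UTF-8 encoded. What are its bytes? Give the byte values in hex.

EC AF 95 F0 A4 82 AB F0 95 9C AD E1 82 A4 CA 93 F0 9F 99 87 C2 AA

U+CBD5: 3-byte form → EC AF 95.
U+240AB: 4-byte form → F0 A4 82 AB.
U+1572D: 4-byte form → F0 95 9C AD.
U+10A4: 3-byte form → E1 82 A4.
U+0293: 2-byte form → CA 93.
U+1F647: 4-byte form → F0 9F 99 87.
U+00AA: 2-byte form → C2 AA.
Concatenated (22 bytes): EC AF 95 F0 A4 82 AB F0 95 9C AD E1 82 A4 CA 93 F0 9F 99 87 C2 AA.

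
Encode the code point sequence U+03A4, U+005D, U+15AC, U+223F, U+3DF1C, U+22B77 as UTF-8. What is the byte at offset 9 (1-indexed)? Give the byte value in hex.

0xBF

1-indexed offset 9 is 0-indexed offset 8.
U+03A4 → 2-byte form CE A4 at offsets 0–1.
U+005D → 1-byte form 5D at offsets 2–2.
U+15AC → 3-byte form E1 96 AC at offsets 3–5.
U+223F → 3-byte form E2 88 BF at offsets 6–8.
Offset 8 falls in char 4's range; it's byte 3 of E2 88 BF = 0xBF.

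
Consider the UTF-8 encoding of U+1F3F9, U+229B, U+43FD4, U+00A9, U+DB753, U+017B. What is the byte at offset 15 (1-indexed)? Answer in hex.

0x9B

1-indexed offset 15 is 0-indexed offset 14.
U+1F3F9 → 4-byte form F0 9F 8F B9 at offsets 0–3.
U+229B → 3-byte form E2 8A 9B at offsets 4–6.
U+43FD4 → 4-byte form F1 83 BF 94 at offsets 7–10.
U+00A9 → 2-byte form C2 A9 at offsets 11–12.
U+DB753 → 4-byte form F3 9B 9D 93 at offsets 13–16.
Offset 14 falls in char 5's range; it's byte 2 of F3 9B 9D 93 = 0x9B.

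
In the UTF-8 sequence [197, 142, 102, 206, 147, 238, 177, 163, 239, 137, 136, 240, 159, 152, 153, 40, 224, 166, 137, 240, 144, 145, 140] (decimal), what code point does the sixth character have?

Offset 0: leading byte 0xC5 = 11000101 → 2-byte char #1 = C5 8E.
Offset 2: leading byte 0x66 = 01100110 → 1-byte char #2 = 66.
Offset 3: leading byte 0xCE = 11001110 → 2-byte char #3 = CE 93.
Offset 5: leading byte 0xEE = 11101110 → 3-byte char #4 = EE B1 A3.
Offset 8: leading byte 0xEF = 11101111 → 3-byte char #5 = EF 89 88.
Offset 11: leading byte 0xF0 = 11110000 → 4-byte char #6 = F0 9F 98 99.
Leading byte 0xF0 = 11110000 matches 11110xxx → 4-byte sequence.
Byte 1: 0xF0 = 11110000, payload 000 (3 bits).
Byte 2: 0x9F = 10011111 (10xxxxxx ✓), payload 011111.
Byte 3: 0x98 = 10011000 (10xxxxxx ✓), payload 011000.
Byte 4: 0x99 = 10011001 (10xxxxxx ✓), payload 011001.
Concatenate: 000011111011000011001 = 0x1F619 (21 bits → U+1F619).

U+1F619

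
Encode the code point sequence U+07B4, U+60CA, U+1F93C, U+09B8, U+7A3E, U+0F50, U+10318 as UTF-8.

DE B4 E6 83 8A F0 9F A4 BC E0 A6 B8 E7 A8 BE E0 BD 90 F0 90 8C 98

U+07B4: 2-byte form → DE B4.
U+60CA: 3-byte form → E6 83 8A.
U+1F93C: 4-byte form → F0 9F A4 BC.
U+09B8: 3-byte form → E0 A6 B8.
U+7A3E: 3-byte form → E7 A8 BE.
U+0F50: 3-byte form → E0 BD 90.
U+10318: 4-byte form → F0 90 8C 98.
Concatenated (22 bytes): DE B4 E6 83 8A F0 9F A4 BC E0 A6 B8 E7 A8 BE E0 BD 90 F0 90 8C 98.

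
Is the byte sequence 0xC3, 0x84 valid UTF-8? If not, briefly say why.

Leading byte 0xC3 = 11000011 → 2-byte form.
Continuation bytes 0x84=10000100 all match 10xxxxxx.
Decoded value 0xC4 is ≥ 0x80 (shortest form) and not a surrogate.

valid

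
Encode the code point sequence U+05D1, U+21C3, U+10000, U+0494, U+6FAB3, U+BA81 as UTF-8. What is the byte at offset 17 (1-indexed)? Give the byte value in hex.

0xAA

1-indexed offset 17 is 0-indexed offset 16.
U+05D1 → 2-byte form D7 91 at offsets 0–1.
U+21C3 → 3-byte form E2 87 83 at offsets 2–4.
U+10000 → 4-byte form F0 90 80 80 at offsets 5–8.
U+0494 → 2-byte form D2 94 at offsets 9–10.
U+6FAB3 → 4-byte form F1 AF AA B3 at offsets 11–14.
U+BA81 → 3-byte form EB AA 81 at offsets 15–17.
Offset 16 falls in char 6's range; it's byte 2 of EB AA 81 = 0xAA.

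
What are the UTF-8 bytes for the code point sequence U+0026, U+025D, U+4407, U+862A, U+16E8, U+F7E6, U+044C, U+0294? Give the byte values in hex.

26 C9 9D E4 90 87 E8 98 AA E1 9B A8 EF 9F A6 D1 8C CA 94

U+0026: 1-byte form → 26.
U+025D: 2-byte form → C9 9D.
U+4407: 3-byte form → E4 90 87.
U+862A: 3-byte form → E8 98 AA.
U+16E8: 3-byte form → E1 9B A8.
U+F7E6: 3-byte form → EF 9F A6.
U+044C: 2-byte form → D1 8C.
U+0294: 2-byte form → CA 94.
Concatenated (19 bytes): 26 C9 9D E4 90 87 E8 98 AA E1 9B A8 EF 9F A6 D1 8C CA 94.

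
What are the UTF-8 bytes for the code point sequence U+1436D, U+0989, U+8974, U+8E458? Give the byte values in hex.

U+1436D: 4-byte form → F0 94 8D AD.
U+0989: 3-byte form → E0 A6 89.
U+8974: 3-byte form → E8 A5 B4.
U+8E458: 4-byte form → F2 8E 91 98.
Concatenated (14 bytes): F0 94 8D AD E0 A6 89 E8 A5 B4 F2 8E 91 98.

F0 94 8D AD E0 A6 89 E8 A5 B4 F2 8E 91 98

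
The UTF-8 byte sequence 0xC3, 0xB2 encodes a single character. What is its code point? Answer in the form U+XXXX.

U+00F2

Leading byte 0xC3 = 11000011 matches 110xxxxx → 2-byte sequence.
Byte 1: 0xC3 = 11000011, payload 00011 (5 bits).
Byte 2: 0xB2 = 10110010 (10xxxxxx ✓), payload 110010.
Concatenate: 00011110010 = 0xF2 (11 bits → U+00F2).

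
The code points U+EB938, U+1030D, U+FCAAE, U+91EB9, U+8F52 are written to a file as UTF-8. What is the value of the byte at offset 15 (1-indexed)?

0xBA

1-indexed offset 15 is 0-indexed offset 14.
U+EB938 → 4-byte form F3 AB A4 B8 at offsets 0–3.
U+1030D → 4-byte form F0 90 8C 8D at offsets 4–7.
U+FCAAE → 4-byte form F3 BC AA AE at offsets 8–11.
U+91EB9 → 4-byte form F2 91 BA B9 at offsets 12–15.
Offset 14 falls in char 4's range; it's byte 3 of F2 91 BA B9 = 0xBA.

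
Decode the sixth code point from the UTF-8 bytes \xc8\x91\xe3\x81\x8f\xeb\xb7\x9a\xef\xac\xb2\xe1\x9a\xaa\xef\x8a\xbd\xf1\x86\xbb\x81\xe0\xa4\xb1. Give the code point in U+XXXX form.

Offset 0: leading byte 0xC8 = 11001000 → 2-byte char #1 = C8 91.
Offset 2: leading byte 0xE3 = 11100011 → 3-byte char #2 = E3 81 8F.
Offset 5: leading byte 0xEB = 11101011 → 3-byte char #3 = EB B7 9A.
Offset 8: leading byte 0xEF = 11101111 → 3-byte char #4 = EF AC B2.
Offset 11: leading byte 0xE1 = 11100001 → 3-byte char #5 = E1 9A AA.
Offset 14: leading byte 0xEF = 11101111 → 3-byte char #6 = EF 8A BD.
Leading byte 0xEF = 11101111 matches 1110xxxx → 3-byte sequence.
Byte 1: 0xEF = 11101111, payload 1111 (4 bits).
Byte 2: 0x8A = 10001010 (10xxxxxx ✓), payload 001010.
Byte 3: 0xBD = 10111101 (10xxxxxx ✓), payload 111101.
Concatenate: 1111001010111101 = 0xF2BD (16 bits → U+F2BD).

U+F2BD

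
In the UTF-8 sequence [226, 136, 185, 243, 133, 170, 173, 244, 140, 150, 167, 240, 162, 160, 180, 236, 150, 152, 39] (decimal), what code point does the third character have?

Offset 0: leading byte 0xE2 = 11100010 → 3-byte char #1 = E2 88 B9.
Offset 3: leading byte 0xF3 = 11110011 → 4-byte char #2 = F3 85 AA AD.
Offset 7: leading byte 0xF4 = 11110100 → 4-byte char #3 = F4 8C 96 A7.
Leading byte 0xF4 = 11110100 matches 11110xxx → 4-byte sequence.
Byte 1: 0xF4 = 11110100, payload 100 (3 bits).
Byte 2: 0x8C = 10001100 (10xxxxxx ✓), payload 001100.
Byte 3: 0x96 = 10010110 (10xxxxxx ✓), payload 010110.
Byte 4: 0xA7 = 10100111 (10xxxxxx ✓), payload 100111.
Concatenate: 100001100010110100111 = 0x10C5A7 (21 bits → U+10C5A7).

U+10C5A7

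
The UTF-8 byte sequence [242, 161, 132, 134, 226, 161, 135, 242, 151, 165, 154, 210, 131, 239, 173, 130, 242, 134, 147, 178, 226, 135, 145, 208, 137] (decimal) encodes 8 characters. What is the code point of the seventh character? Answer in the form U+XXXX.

U+21D1

Offset 0: leading byte 0xF2 = 11110010 → 4-byte char #1 = F2 A1 84 86.
Offset 4: leading byte 0xE2 = 11100010 → 3-byte char #2 = E2 A1 87.
Offset 7: leading byte 0xF2 = 11110010 → 4-byte char #3 = F2 97 A5 9A.
Offset 11: leading byte 0xD2 = 11010010 → 2-byte char #4 = D2 83.
Offset 13: leading byte 0xEF = 11101111 → 3-byte char #5 = EF AD 82.
Offset 16: leading byte 0xF2 = 11110010 → 4-byte char #6 = F2 86 93 B2.
Offset 20: leading byte 0xE2 = 11100010 → 3-byte char #7 = E2 87 91.
Leading byte 0xE2 = 11100010 matches 1110xxxx → 3-byte sequence.
Byte 1: 0xE2 = 11100010, payload 0010 (4 bits).
Byte 2: 0x87 = 10000111 (10xxxxxx ✓), payload 000111.
Byte 3: 0x91 = 10010001 (10xxxxxx ✓), payload 010001.
Concatenate: 0010000111010001 = 0x21D1 (16 bits → U+21D1).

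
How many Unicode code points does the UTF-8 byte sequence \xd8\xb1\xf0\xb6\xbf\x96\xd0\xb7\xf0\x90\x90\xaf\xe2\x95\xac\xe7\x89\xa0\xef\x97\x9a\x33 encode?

8

Byte at offset 0: 0xD8 = 11011000 → 2-byte char (#1). Advance 2.
Byte at offset 2: 0xF0 = 11110000 → 4-byte char (#2). Advance 4.
Byte at offset 6: 0xD0 = 11010000 → 2-byte char (#3). Advance 2.
Byte at offset 8: 0xF0 = 11110000 → 4-byte char (#4). Advance 4.
Byte at offset 12: 0xE2 = 11100010 → 3-byte char (#5). Advance 3.
Byte at offset 15: 0xE7 = 11100111 → 3-byte char (#6). Advance 3.
Byte at offset 18: 0xEF = 11101111 → 3-byte char (#7). Advance 3.
Byte at offset 21: 0x33 = 00110011 → 1-byte char (#8). Advance 1.
Reached end at offset 22 after 8 code points.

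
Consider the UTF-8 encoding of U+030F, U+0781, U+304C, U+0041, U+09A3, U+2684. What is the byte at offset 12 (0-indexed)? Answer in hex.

0x9A

U+030F → 2-byte form CC 8F at offsets 0–1.
U+0781 → 2-byte form DE 81 at offsets 2–3.
U+304C → 3-byte form E3 81 8C at offsets 4–6.
U+0041 → 1-byte form 41 at offsets 7–7.
U+09A3 → 3-byte form E0 A6 A3 at offsets 8–10.
U+2684 → 3-byte form E2 9A 84 at offsets 11–13.
Offset 12 falls in char 6's range; it's byte 2 of E2 9A 84 = 0x9A.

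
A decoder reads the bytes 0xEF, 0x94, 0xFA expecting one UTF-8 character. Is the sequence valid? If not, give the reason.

Leading byte 0xEF = 11101111 → 3-byte form.
Byte 3 is 0xFA = 11111010, which is not 10xxxxxx — expected a continuation byte.

invalid (non-continuation byte where continuation expected)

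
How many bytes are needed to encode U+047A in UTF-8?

U+047A = 0x47A. UTF-8 uses 1 byte below 0x80, 2 below 0x800, 3 below 0x10000, 4 up to 0x10FFFF. 0x47A is in U+0080–U+07FF → 2 bytes.

2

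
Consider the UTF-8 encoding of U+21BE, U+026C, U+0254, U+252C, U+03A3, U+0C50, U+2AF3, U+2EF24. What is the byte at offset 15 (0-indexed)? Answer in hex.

0xE2

U+21BE → 3-byte form E2 86 BE at offsets 0–2.
U+026C → 2-byte form C9 AC at offsets 3–4.
U+0254 → 2-byte form C9 94 at offsets 5–6.
U+252C → 3-byte form E2 94 AC at offsets 7–9.
U+03A3 → 2-byte form CE A3 at offsets 10–11.
U+0C50 → 3-byte form E0 B1 90 at offsets 12–14.
U+2AF3 → 3-byte form E2 AB B3 at offsets 15–17.
Offset 15 falls in char 7's range; it's byte 1 of E2 AB B3 = 0xE2.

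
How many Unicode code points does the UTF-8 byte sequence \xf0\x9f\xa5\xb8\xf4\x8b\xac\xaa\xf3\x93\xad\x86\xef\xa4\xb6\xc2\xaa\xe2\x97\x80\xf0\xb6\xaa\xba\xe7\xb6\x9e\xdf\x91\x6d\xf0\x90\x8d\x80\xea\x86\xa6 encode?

Byte at offset 0: 0xF0 = 11110000 → 4-byte char (#1). Advance 4.
Byte at offset 4: 0xF4 = 11110100 → 4-byte char (#2). Advance 4.
Byte at offset 8: 0xF3 = 11110011 → 4-byte char (#3). Advance 4.
Byte at offset 12: 0xEF = 11101111 → 3-byte char (#4). Advance 3.
Byte at offset 15: 0xC2 = 11000010 → 2-byte char (#5). Advance 2.
Byte at offset 17: 0xE2 = 11100010 → 3-byte char (#6). Advance 3.
Byte at offset 20: 0xF0 = 11110000 → 4-byte char (#7). Advance 4.
Byte at offset 24: 0xE7 = 11100111 → 3-byte char (#8). Advance 3.
Byte at offset 27: 0xDF = 11011111 → 2-byte char (#9). Advance 2.
Byte at offset 29: 0x6D = 01101101 → 1-byte char (#10). Advance 1.
Byte at offset 30: 0xF0 = 11110000 → 4-byte char (#11). Advance 4.
Byte at offset 34: 0xEA = 11101010 → 3-byte char (#12). Advance 3.
Reached end at offset 37 after 12 code points.

12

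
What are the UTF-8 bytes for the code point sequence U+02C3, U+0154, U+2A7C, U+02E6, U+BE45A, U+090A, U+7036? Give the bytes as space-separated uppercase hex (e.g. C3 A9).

U+02C3: 2-byte form → CB 83.
U+0154: 2-byte form → C5 94.
U+2A7C: 3-byte form → E2 A9 BC.
U+02E6: 2-byte form → CB A6.
U+BE45A: 4-byte form → F2 BE 91 9A.
U+090A: 3-byte form → E0 A4 8A.
U+7036: 3-byte form → E7 80 B6.
Concatenated (19 bytes): CB 83 C5 94 E2 A9 BC CB A6 F2 BE 91 9A E0 A4 8A E7 80 B6.

CB 83 C5 94 E2 A9 BC CB A6 F2 BE 91 9A E0 A4 8A E7 80 B6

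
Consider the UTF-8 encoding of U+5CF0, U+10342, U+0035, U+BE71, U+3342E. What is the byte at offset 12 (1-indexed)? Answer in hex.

0xF0

1-indexed offset 12 is 0-indexed offset 11.
U+5CF0 → 3-byte form E5 B3 B0 at offsets 0–2.
U+10342 → 4-byte form F0 90 8D 82 at offsets 3–6.
U+0035 → 1-byte form 35 at offsets 7–7.
U+BE71 → 3-byte form EB B9 B1 at offsets 8–10.
U+3342E → 4-byte form F0 B3 90 AE at offsets 11–14.
Offset 11 falls in char 5's range; it's byte 1 of F0 B3 90 AE = 0xF0.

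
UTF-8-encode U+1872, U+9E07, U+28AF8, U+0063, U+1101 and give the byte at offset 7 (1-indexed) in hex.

1-indexed offset 7 is 0-indexed offset 6.
U+1872 → 3-byte form E1 A1 B2 at offsets 0–2.
U+9E07 → 3-byte form E9 B8 87 at offsets 3–5.
U+28AF8 → 4-byte form F0 A8 AB B8 at offsets 6–9.
Offset 6 falls in char 3's range; it's byte 1 of F0 A8 AB B8 = 0xF0.

0xF0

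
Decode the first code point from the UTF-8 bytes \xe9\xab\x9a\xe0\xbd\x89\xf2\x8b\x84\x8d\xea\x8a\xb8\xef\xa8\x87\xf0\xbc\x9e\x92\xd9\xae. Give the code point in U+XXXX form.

U+9ADA

Offset 0: leading byte 0xE9 = 11101001 → 3-byte char #1 = E9 AB 9A.
Leading byte 0xE9 = 11101001 matches 1110xxxx → 3-byte sequence.
Byte 1: 0xE9 = 11101001, payload 1001 (4 bits).
Byte 2: 0xAB = 10101011 (10xxxxxx ✓), payload 101011.
Byte 3: 0x9A = 10011010 (10xxxxxx ✓), payload 011010.
Concatenate: 1001101011011010 = 0x9ADA (16 bits → U+9ADA).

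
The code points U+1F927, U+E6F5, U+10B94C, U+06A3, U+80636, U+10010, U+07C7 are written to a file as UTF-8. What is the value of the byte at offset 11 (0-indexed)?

0xDA

U+1F927 → 4-byte form F0 9F A4 A7 at offsets 0–3.
U+E6F5 → 3-byte form EE 9B B5 at offsets 4–6.
U+10B94C → 4-byte form F4 8B A5 8C at offsets 7–10.
U+06A3 → 2-byte form DA A3 at offsets 11–12.
Offset 11 falls in char 4's range; it's byte 1 of DA A3 = 0xDA.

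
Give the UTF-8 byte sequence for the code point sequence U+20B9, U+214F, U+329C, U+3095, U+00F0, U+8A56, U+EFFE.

U+20B9: 3-byte form → E2 82 B9.
U+214F: 3-byte form → E2 85 8F.
U+329C: 3-byte form → E3 8A 9C.
U+3095: 3-byte form → E3 82 95.
U+00F0: 2-byte form → C3 B0.
U+8A56: 3-byte form → E8 A9 96.
U+EFFE: 3-byte form → EE BF BE.
Concatenated (20 bytes): E2 82 B9 E2 85 8F E3 8A 9C E3 82 95 C3 B0 E8 A9 96 EE BF BE.

E2 82 B9 E2 85 8F E3 8A 9C E3 82 95 C3 B0 E8 A9 96 EE BF BE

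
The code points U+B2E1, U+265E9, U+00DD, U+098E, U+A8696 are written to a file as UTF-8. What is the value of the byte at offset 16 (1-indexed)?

1-indexed offset 16 is 0-indexed offset 15.
U+B2E1 → 3-byte form EB 8B A1 at offsets 0–2.
U+265E9 → 4-byte form F0 A6 97 A9 at offsets 3–6.
U+00DD → 2-byte form C3 9D at offsets 7–8.
U+098E → 3-byte form E0 A6 8E at offsets 9–11.
U+A8696 → 4-byte form F2 A8 9A 96 at offsets 12–15.
Offset 15 falls in char 5's range; it's byte 4 of F2 A8 9A 96 = 0x96.

0x96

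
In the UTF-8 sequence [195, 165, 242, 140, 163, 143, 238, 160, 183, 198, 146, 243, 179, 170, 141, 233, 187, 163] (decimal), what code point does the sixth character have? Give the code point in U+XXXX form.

U+9EE3

Offset 0: leading byte 0xC3 = 11000011 → 2-byte char #1 = C3 A5.
Offset 2: leading byte 0xF2 = 11110010 → 4-byte char #2 = F2 8C A3 8F.
Offset 6: leading byte 0xEE = 11101110 → 3-byte char #3 = EE A0 B7.
Offset 9: leading byte 0xC6 = 11000110 → 2-byte char #4 = C6 92.
Offset 11: leading byte 0xF3 = 11110011 → 4-byte char #5 = F3 B3 AA 8D.
Offset 15: leading byte 0xE9 = 11101001 → 3-byte char #6 = E9 BB A3.
Leading byte 0xE9 = 11101001 matches 1110xxxx → 3-byte sequence.
Byte 1: 0xE9 = 11101001, payload 1001 (4 bits).
Byte 2: 0xBB = 10111011 (10xxxxxx ✓), payload 111011.
Byte 3: 0xA3 = 10100011 (10xxxxxx ✓), payload 100011.
Concatenate: 1001111011100011 = 0x9EE3 (16 bits → U+9EE3).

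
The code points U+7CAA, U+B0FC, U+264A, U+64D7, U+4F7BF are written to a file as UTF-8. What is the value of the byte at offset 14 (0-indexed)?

U+7CAA → 3-byte form E7 B2 AA at offsets 0–2.
U+B0FC → 3-byte form EB 83 BC at offsets 3–5.
U+264A → 3-byte form E2 99 8A at offsets 6–8.
U+64D7 → 3-byte form E6 93 97 at offsets 9–11.
U+4F7BF → 4-byte form F1 8F 9E BF at offsets 12–15.
Offset 14 falls in char 5's range; it's byte 3 of F1 8F 9E BF = 0x9E.

0x9E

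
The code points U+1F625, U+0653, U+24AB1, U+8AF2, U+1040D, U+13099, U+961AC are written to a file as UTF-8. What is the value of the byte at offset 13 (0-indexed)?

U+1F625 → 4-byte form F0 9F 98 A5 at offsets 0–3.
U+0653 → 2-byte form D9 93 at offsets 4–5.
U+24AB1 → 4-byte form F0 A4 AA B1 at offsets 6–9.
U+8AF2 → 3-byte form E8 AB B2 at offsets 10–12.
U+1040D → 4-byte form F0 90 90 8D at offsets 13–16.
Offset 13 falls in char 5's range; it's byte 1 of F0 90 90 8D = 0xF0.

0xF0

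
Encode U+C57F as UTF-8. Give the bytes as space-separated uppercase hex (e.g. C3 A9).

U+C57F = 0xC57F = 50559 decimal. In range U+0800–U+FFFF → 3-byte form: 1110xxxx 10xxxxxx 10xxxxxx.
Binary (16 bits): 1100010101111111.
Split 4+6+6: 1100 | 010101 | 111111.
Byte 1: 11101100 = 0xEC.
Byte 2: 10010101 = 0x95.
Byte 3: 10111111 = 0xBF.

EC 95 BF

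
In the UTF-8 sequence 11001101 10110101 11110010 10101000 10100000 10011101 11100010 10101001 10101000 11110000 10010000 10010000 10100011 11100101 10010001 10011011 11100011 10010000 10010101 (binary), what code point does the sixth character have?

U+3415

Offset 0: leading byte 0xCD = 11001101 → 2-byte char #1 = CD B5.
Offset 2: leading byte 0xF2 = 11110010 → 4-byte char #2 = F2 A8 A0 9D.
Offset 6: leading byte 0xE2 = 11100010 → 3-byte char #3 = E2 A9 A8.
Offset 9: leading byte 0xF0 = 11110000 → 4-byte char #4 = F0 90 90 A3.
Offset 13: leading byte 0xE5 = 11100101 → 3-byte char #5 = E5 91 9B.
Offset 16: leading byte 0xE3 = 11100011 → 3-byte char #6 = E3 90 95.
Leading byte 0xE3 = 11100011 matches 1110xxxx → 3-byte sequence.
Byte 1: 0xE3 = 11100011, payload 0011 (4 bits).
Byte 2: 0x90 = 10010000 (10xxxxxx ✓), payload 010000.
Byte 3: 0x95 = 10010101 (10xxxxxx ✓), payload 010101.
Concatenate: 0011010000010101 = 0x3415 (16 bits → U+3415).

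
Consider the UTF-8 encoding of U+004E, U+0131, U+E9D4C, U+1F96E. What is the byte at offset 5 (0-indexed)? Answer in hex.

0xB5

U+004E → 1-byte form 4E at offsets 0–0.
U+0131 → 2-byte form C4 B1 at offsets 1–2.
U+E9D4C → 4-byte form F3 A9 B5 8C at offsets 3–6.
Offset 5 falls in char 3's range; it's byte 3 of F3 A9 B5 8C = 0xB5.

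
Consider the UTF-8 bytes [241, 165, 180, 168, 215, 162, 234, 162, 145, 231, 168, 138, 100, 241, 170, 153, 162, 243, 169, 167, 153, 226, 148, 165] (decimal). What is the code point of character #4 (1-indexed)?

Offset 0: leading byte 0xF1 = 11110001 → 4-byte char #1 = F1 A5 B4 A8.
Offset 4: leading byte 0xD7 = 11010111 → 2-byte char #2 = D7 A2.
Offset 6: leading byte 0xEA = 11101010 → 3-byte char #3 = EA A2 91.
Offset 9: leading byte 0xE7 = 11100111 → 3-byte char #4 = E7 A8 8A.
Leading byte 0xE7 = 11100111 matches 1110xxxx → 3-byte sequence.
Byte 1: 0xE7 = 11100111, payload 0111 (4 bits).
Byte 2: 0xA8 = 10101000 (10xxxxxx ✓), payload 101000.
Byte 3: 0x8A = 10001010 (10xxxxxx ✓), payload 001010.
Concatenate: 0111101000001010 = 0x7A0A (16 bits → U+7A0A).

U+7A0A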